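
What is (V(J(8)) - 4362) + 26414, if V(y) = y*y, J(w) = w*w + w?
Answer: 27236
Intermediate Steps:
J(w) = w + w² (J(w) = w² + w = w + w²)
V(y) = y²
(V(J(8)) - 4362) + 26414 = ((8*(1 + 8))² - 4362) + 26414 = ((8*9)² - 4362) + 26414 = (72² - 4362) + 26414 = (5184 - 4362) + 26414 = 822 + 26414 = 27236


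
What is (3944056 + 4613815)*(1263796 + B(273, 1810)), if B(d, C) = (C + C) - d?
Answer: 10844046332553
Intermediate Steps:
B(d, C) = -d + 2*C (B(d, C) = 2*C - d = -d + 2*C)
(3944056 + 4613815)*(1263796 + B(273, 1810)) = (3944056 + 4613815)*(1263796 + (-1*273 + 2*1810)) = 8557871*(1263796 + (-273 + 3620)) = 8557871*(1263796 + 3347) = 8557871*1267143 = 10844046332553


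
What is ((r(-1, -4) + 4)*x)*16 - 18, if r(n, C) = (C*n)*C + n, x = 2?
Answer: -434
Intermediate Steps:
r(n, C) = n + n*C² (r(n, C) = n*C² + n = n + n*C²)
((r(-1, -4) + 4)*x)*16 - 18 = ((-(1 + (-4)²) + 4)*2)*16 - 18 = ((-(1 + 16) + 4)*2)*16 - 18 = ((-1*17 + 4)*2)*16 - 18 = ((-17 + 4)*2)*16 - 18 = -13*2*16 - 18 = -26*16 - 18 = -416 - 18 = -434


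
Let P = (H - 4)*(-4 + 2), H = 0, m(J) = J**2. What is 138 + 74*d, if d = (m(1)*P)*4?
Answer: 2506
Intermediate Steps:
P = 8 (P = (0 - 4)*(-4 + 2) = -4*(-2) = 8)
d = 32 (d = (1**2*8)*4 = (1*8)*4 = 8*4 = 32)
138 + 74*d = 138 + 74*32 = 138 + 2368 = 2506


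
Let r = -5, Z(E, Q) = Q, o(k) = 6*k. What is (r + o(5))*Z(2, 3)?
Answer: 75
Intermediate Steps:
(r + o(5))*Z(2, 3) = (-5 + 6*5)*3 = (-5 + 30)*3 = 25*3 = 75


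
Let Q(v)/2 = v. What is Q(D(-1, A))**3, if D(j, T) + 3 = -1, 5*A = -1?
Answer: -512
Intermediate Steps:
A = -1/5 (A = (1/5)*(-1) = -1/5 ≈ -0.20000)
D(j, T) = -4 (D(j, T) = -3 - 1 = -4)
Q(v) = 2*v
Q(D(-1, A))**3 = (2*(-4))**3 = (-8)**3 = -512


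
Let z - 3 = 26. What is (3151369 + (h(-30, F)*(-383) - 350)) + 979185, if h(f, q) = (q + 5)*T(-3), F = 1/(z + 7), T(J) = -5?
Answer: 149033959/36 ≈ 4.1398e+6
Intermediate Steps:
z = 29 (z = 3 + 26 = 29)
F = 1/36 (F = 1/(29 + 7) = 1/36 ≈ 0.027778)
h(f, q) = -25 - 5*q (h(f, q) = (q + 5)*(-5) = (5 + q)*(-5) = -25 - 5*q)
(3151369 + (h(-30, F)*(-383) - 350)) + 979185 = (3151369 + ((-25 - 5*1/36)*(-383) - 350)) + 979185 = (3151369 + ((-25 - 5/36)*(-383) - 350)) + 979185 = (3151369 + (-905/36*(-383) - 350)) + 979185 = (3151369 + (346615/36 - 350)) + 979185 = (3151369 + 334015/36) + 979185 = 113783299/36 + 979185 = 149033959/36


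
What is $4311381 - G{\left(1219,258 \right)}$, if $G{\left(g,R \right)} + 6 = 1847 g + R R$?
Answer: $1993330$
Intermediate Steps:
$G{\left(g,R \right)} = -6 + R^{2} + 1847 g$ ($G{\left(g,R \right)} = -6 + \left(1847 g + R R\right) = -6 + \left(1847 g + R^{2}\right) = -6 + \left(R^{2} + 1847 g\right) = -6 + R^{2} + 1847 g$)
$4311381 - G{\left(1219,258 \right)} = 4311381 - \left(-6 + 258^{2} + 1847 \cdot 1219\right) = 4311381 - \left(-6 + 66564 + 2251493\right) = 4311381 - 2318051 = 1993330$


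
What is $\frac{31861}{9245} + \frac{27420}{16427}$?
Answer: $\frac{776878547}{151867615} \approx 5.1155$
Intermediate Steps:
$\frac{31861}{9245} + \frac{27420}{16427} = \frac{776878547}{151867615}$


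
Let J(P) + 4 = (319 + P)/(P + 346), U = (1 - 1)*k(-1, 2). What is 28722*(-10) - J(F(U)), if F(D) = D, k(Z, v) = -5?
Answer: -99377055/346 ≈ -2.8722e+5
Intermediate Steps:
U = 0 (U = (1 - 1)*(-5) = 0*(-5) = 0)
J(P) = -4 + (319 + P)/(346 + P) (J(P) = -4 + (319 + P)/(P + 346) = -4 + (319 + P)/(346 + P))
28722*(-10) - J(F(U)) = 28722*(-10) - 3*(-355 - 1*0)/(346 + 0) = -287220 - 3*(-355 + 0)/346 = -287220 - 3*(-355)/346 = -287220 - 1*(-1065/346) = -287220 + 1065/346 = -99377055/346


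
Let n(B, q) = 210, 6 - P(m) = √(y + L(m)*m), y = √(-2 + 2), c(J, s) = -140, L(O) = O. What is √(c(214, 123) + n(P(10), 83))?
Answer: √70 ≈ 8.3666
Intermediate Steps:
y = 0 (y = √0 = 0)
P(m) = 6 - √(m²) (P(m) = 6 - √(0 + m*m) = 6 - √(0 + m²) = 6 - √(m²))
√(c(214, 123) + n(P(10), 83)) = √(-140 + 210) = √70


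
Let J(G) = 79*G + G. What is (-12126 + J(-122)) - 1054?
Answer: -22940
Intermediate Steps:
J(G) = 80*G
(-12126 + J(-122)) - 1054 = (-12126 + 80*(-122)) - 1054 = (-12126 - 9760) - 1054 = -21886 - 1054 = -22940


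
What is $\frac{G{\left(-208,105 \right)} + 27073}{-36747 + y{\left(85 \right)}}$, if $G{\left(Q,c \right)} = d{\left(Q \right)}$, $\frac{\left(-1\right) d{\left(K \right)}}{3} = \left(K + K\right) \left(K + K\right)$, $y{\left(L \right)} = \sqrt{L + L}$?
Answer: $\frac{18083014965}{1350341839} + \frac{492095 \sqrt{170}}{1350341839} \approx 13.396$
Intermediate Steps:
$y{\left(L \right)} = \sqrt{2} \sqrt{L}$ ($y{\left(L \right)} = \sqrt{2 L} = \sqrt{2} \sqrt{L}$)
$d{\left(K \right)} = - 12 K^{2}$ ($d{\left(K \right)} = - 3 \left(K + K\right) \left(K + K\right) = - 3 \cdot 2 K 2 K = - 3 \cdot 4 K^{2} = - 12 K^{2}$)
$G{\left(Q,c \right)} = - 12 Q^{2}$
$\frac{G{\left(-208,105 \right)} + 27073}{-36747 + y{\left(85 \right)}} = \frac{- 12 \left(-208\right)^{2} + 27073}{-36747 + \sqrt{2} \sqrt{85}} = \frac{\left(-12\right) 43264 + 27073}{-36747 + \sqrt{170}} = \frac{-519168 + 27073}{-36747 + \sqrt{170}} = - \frac{492095}{-36747 + \sqrt{170}}$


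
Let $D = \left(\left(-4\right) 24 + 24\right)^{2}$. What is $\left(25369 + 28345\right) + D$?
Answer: $58898$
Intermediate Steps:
$D = 5184$ ($D = \left(-96 + 24\right)^{2} = \left(-72\right)^{2} = 5184$)
$\left(25369 + 28345\right) + D = \left(25369 + 28345\right) + 5184 = 53714 + 5184 = 58898$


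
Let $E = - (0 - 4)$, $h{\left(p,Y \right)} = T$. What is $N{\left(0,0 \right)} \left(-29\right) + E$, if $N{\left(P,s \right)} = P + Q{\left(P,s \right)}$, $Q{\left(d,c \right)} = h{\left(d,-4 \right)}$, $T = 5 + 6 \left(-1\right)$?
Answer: $33$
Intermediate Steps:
$T = -1$ ($T = 5 - 6 = -1$)
$h{\left(p,Y \right)} = -1$
$Q{\left(d,c \right)} = -1$
$E = 4$ ($E = \left(-1\right) \left(-4\right) = 4$)
$N{\left(P,s \right)} = -1 + P$ ($N{\left(P,s \right)} = P - 1 = -1 + P$)
$N{\left(0,0 \right)} \left(-29\right) + E = \left(-1 + 0\right) \left(-29\right) + 4 = \left(-1\right) \left(-29\right) + 4 = 29 + 4 = 33$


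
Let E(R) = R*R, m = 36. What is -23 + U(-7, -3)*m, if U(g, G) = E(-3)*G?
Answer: -995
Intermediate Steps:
E(R) = R**2
U(g, G) = 9*G (U(g, G) = (-3)**2*G = 9*G)
-23 + U(-7, -3)*m = -23 + (9*(-3))*36 = -23 - 27*36 = -23 - 972 = -995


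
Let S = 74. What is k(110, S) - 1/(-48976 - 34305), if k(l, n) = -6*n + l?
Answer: -27815853/83281 ≈ -334.00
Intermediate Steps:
k(l, n) = l - 6*n
k(110, S) - 1/(-48976 - 34305) = (110 - 6*74) - 1/(-48976 - 34305) = (110 - 444) - 1/(-83281) = -334 - 1*(-1/83281) = -334 + 1/83281 = -27815853/83281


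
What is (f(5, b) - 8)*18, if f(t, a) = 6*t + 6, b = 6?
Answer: 504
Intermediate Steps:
f(t, a) = 6 + 6*t
(f(5, b) - 8)*18 = ((6 + 6*5) - 8)*18 = ((6 + 30) - 8)*18 = (36 - 8)*18 = 28*18 = 504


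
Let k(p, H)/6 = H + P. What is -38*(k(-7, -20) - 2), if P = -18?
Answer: 8740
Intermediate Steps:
k(p, H) = -108 + 6*H (k(p, H) = 6*(H - 18) = 6*(-18 + H) = -108 + 6*H)
-38*(k(-7, -20) - 2) = -38*((-108 + 6*(-20)) - 2) = -38*((-108 - 120) - 2) = -38*(-228 - 2) = -38*(-230) = 8740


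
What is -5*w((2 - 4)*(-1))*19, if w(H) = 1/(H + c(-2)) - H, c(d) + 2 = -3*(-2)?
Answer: 1045/6 ≈ 174.17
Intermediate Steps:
c(d) = 4 (c(d) = -2 - 3*(-2) = -2 + 6 = 4)
w(H) = 1/(4 + H) - H (w(H) = 1/(H + 4) - H = 1/(4 + H) - H)
-5*w((2 - 4)*(-1))*19 = -5*(1 - ((2 - 4)*(-1))² - 4*(2 - 4)*(-1))/(4 + (2 - 4)*(-1))*19 = -5*(1 - (-2*(-1))² - (-8)*(-1))/(4 - 2*(-1))*19 = -5*(1 - 1*2² - 4*2)/(4 + 2)*19 = -5*(1 - 1*4 - 8)/6*19 = -5*(1 - 4 - 8)/6*19 = -5*(-11)/6*19 = -5*(-11/6)*19 = (55/6)*19 = 1045/6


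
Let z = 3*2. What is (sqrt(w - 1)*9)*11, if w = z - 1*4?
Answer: 99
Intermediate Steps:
z = 6
w = 2 (w = 6 - 1*4 = 6 - 4 = 2)
(sqrt(w - 1)*9)*11 = (sqrt(2 - 1)*9)*11 = (sqrt(1)*9)*11 = (1*9)*11 = 9*11 = 99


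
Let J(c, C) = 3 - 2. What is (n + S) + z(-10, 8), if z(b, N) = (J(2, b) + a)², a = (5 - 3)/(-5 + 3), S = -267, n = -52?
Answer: -319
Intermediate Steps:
J(c, C) = 1
a = -1 (a = 2/(-2) = 2*(-½) = -1)
z(b, N) = 0 (z(b, N) = (1 - 1)² = 0² = 0)
(n + S) + z(-10, 8) = (-52 - 267) + 0 = -319 + 0 = -319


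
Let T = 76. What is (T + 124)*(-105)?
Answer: -21000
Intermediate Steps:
(T + 124)*(-105) = (76 + 124)*(-105) = 200*(-105) = -21000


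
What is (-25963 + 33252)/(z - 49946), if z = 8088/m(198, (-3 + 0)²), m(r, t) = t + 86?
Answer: -692455/4736782 ≈ -0.14619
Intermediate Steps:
m(r, t) = 86 + t
z = 8088/95 (z = 8088/(86 + (-3 + 0)²) = 8088/(86 + (-3)²) = 8088/(86 + 9) = 8088/95 ≈ 85.137)
(-25963 + 33252)/(z - 49946) = (-25963 + 33252)/(8088/95 - 49946) = 7289/(-4736782/95) = 7289*(-95/4736782) = -692455/4736782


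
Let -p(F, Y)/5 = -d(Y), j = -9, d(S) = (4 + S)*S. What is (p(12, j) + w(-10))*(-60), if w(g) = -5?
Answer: -13200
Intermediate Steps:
d(S) = S*(4 + S)
p(F, Y) = 5*Y*(4 + Y) (p(F, Y) = -(-5)*Y*(4 + Y) = 5*Y*(4 + Y))
(p(12, j) + w(-10))*(-60) = (5*(-9)*(4 - 9) - 5)*(-60) = (5*(-9)*(-5) - 5)*(-60) = (225 - 5)*(-60) = 220*(-60) = -13200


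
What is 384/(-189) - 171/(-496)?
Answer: -52715/31248 ≈ -1.6870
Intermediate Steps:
384/(-189) - 171/(-496) = 384*(-1/189) - 171*(-1/496) = -128/63 + 171/496 = -52715/31248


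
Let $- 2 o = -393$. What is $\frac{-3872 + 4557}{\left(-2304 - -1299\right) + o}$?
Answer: $- \frac{1370}{1617} \approx -0.84725$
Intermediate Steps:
$o = \frac{393}{2}$ ($o = \left(- \frac{1}{2}\right) \left(-393\right) = \frac{393}{2} \approx 196.5$)
$\frac{-3872 + 4557}{\left(-2304 - -1299\right) + o} = \frac{-3872 + 4557}{\left(-2304 - -1299\right) + \frac{393}{2}} = \frac{685}{\left(-2304 + 1299\right) + \frac{393}{2}} = \frac{685}{-1005 + \frac{393}{2}} = \frac{685}{- \frac{1617}{2}} = 685 \left(- \frac{2}{1617}\right) = - \frac{1370}{1617}$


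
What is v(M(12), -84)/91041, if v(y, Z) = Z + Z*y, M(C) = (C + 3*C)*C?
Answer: -16156/30347 ≈ -0.53238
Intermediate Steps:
M(C) = 4*C² (M(C) = (4*C)*C = 4*C²)
v(M(12), -84)/91041 = -84*(1 + 4*12²)/91041 = -84*(1 + 4*144)*(1/91041) = -84*(1 + 576)*(1/91041) = -84*577*(1/91041) = -48468*1/91041 = -16156/30347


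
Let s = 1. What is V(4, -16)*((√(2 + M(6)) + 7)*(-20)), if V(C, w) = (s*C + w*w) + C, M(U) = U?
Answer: -36960 - 10560*√2 ≈ -51894.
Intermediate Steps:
V(C, w) = w² + 2*C (V(C, w) = (1*C + w*w) + C = (C + w²) + C = w² + 2*C)
V(4, -16)*((√(2 + M(6)) + 7)*(-20)) = ((-16)² + 2*4)*((√(2 + 6) + 7)*(-20)) = (256 + 8)*((√8 + 7)*(-20)) = 264*((2*√2 + 7)*(-20)) = 264*((7 + 2*√2)*(-20)) = 264*(-140 - 40*√2) = -36960 - 10560*√2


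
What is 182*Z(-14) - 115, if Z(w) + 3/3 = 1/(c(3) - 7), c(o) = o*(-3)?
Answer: -2467/8 ≈ -308.38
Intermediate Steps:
c(o) = -3*o
Z(w) = -17/16 (Z(w) = -1 + 1/(-3*3 - 7) = -1 + 1/(-9 - 7) = -1 + 1/(-16) = -1 - 1/16 = -17/16)
182*Z(-14) - 115 = 182*(-17/16) - 115 = -1547/8 - 115 = -2467/8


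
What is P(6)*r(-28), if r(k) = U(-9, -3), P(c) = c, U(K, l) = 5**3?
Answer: 750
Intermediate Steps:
U(K, l) = 125
r(k) = 125
P(6)*r(-28) = 6*125 = 750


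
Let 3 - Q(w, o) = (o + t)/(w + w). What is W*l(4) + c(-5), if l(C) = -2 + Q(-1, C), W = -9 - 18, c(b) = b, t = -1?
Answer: -145/2 ≈ -72.500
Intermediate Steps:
Q(w, o) = 3 - (-1 + o)/(2*w) (Q(w, o) = 3 - (o - 1)/(w + w) = 3 - (-1 + o)/(2*w))
W = -27
l(C) = 1/2 + C/2 (l(C) = -2 + (1/2)*(1 - C + 6*(-1))/(-1) = -2 + (1/2)*(-1)*(1 - C - 6) = -2 + (1/2)*(-1)*(-5 - C) = -2 + (5/2 + C/2) = 1/2 + C/2)
W*l(4) + c(-5) = -27*(1/2 + (1/2)*4) - 5 = -27*(1/2 + 2) - 5 = -27*5/2 - 5 = -135/2 - 5 = -145/2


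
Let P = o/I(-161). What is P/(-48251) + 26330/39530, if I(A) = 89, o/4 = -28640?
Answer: 11759850267/16975522067 ≈ 0.69275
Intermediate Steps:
o = -114560 (o = 4*(-28640) = -114560)
P = -114560/89 ≈ -1287.2
P/(-48251) + 26330/39530 = -114560/89/(-48251) + 26330/39530 = -114560/89*(-1/48251) + 26330*(1/39530) = 114560/4294339 + 2633/3953 = 11759850267/16975522067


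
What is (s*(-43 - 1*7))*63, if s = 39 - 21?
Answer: -56700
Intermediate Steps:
s = 18
(s*(-43 - 1*7))*63 = (18*(-43 - 1*7))*63 = (18*(-43 - 7))*63 = (18*(-50))*63 = -900*63 = -56700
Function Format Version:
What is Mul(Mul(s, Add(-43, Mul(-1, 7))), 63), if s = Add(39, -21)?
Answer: -56700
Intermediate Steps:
s = 18
Mul(Mul(s, Add(-43, Mul(-1, 7))), 63) = Mul(Mul(18, Add(-43, Mul(-1, 7))), 63) = Mul(Mul(18, Add(-43, -7)), 63) = Mul(Mul(18, -50), 63) = Mul(-900, 63) = -56700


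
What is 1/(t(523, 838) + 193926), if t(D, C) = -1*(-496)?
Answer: 1/194422 ≈ 5.1434e-6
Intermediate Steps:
t(D, C) = 496
1/(t(523, 838) + 193926) = 1/(496 + 193926) = 1/194422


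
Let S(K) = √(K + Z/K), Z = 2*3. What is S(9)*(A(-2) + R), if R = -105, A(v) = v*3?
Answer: -37*√87 ≈ -345.11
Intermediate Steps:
Z = 6
A(v) = 3*v
S(K) = √(K + 6/K)
S(9)*(A(-2) + R) = √(9 + 6/9)*(3*(-2) - 105) = √(9 + 6*(⅑))*(-6 - 105) = √(9 + ⅔)*(-111) = √(29/3)*(-111) = (√87/3)*(-111) = -37*√87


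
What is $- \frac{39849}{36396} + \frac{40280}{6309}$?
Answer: $\frac{44986057}{8504532} \approx 5.2897$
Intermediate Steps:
$- \frac{39849}{36396} + \frac{40280}{6309} = \left(-39849\right) \frac{1}{36396} + 40280 \cdot \frac{1}{6309} = - \frac{13283}{12132} + \frac{40280}{6309} = \frac{44986057}{8504532}$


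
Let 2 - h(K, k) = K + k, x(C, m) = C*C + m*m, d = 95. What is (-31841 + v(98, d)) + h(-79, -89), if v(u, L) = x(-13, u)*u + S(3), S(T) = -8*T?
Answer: 926059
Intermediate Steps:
x(C, m) = C² + m²
h(K, k) = 2 - K - k (h(K, k) = 2 - (K + k) = 2 + (-K - k) = 2 - K - k)
v(u, L) = -24 + u*(169 + u²) (v(u, L) = ((-13)² + u²)*u - 8*3 = (169 + u²)*u - 24 = u*(169 + u²) - 24 = -24 + u*(169 + u²))
(-31841 + v(98, d)) + h(-79, -89) = (-31841 + (-24 + 98*(169 + 98²))) + (2 - 1*(-79) - 1*(-89)) = (-31841 + (-24 + 98*(169 + 9604))) + (2 + 79 + 89) = (-31841 + (-24 + 98*9773)) + 170 = (-31841 + (-24 + 957754)) + 170 = (-31841 + 957730) + 170 = 925889 + 170 = 926059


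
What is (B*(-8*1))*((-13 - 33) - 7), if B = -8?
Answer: -3392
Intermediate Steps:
(B*(-8*1))*((-13 - 33) - 7) = (-(-64))*((-13 - 33) - 7) = (-8*(-8))*(-46 - 7) = 64*(-53) = -3392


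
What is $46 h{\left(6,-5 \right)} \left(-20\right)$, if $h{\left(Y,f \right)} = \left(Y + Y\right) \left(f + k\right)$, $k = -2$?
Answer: $77280$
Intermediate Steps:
$h{\left(Y,f \right)} = 2 Y \left(-2 + f\right)$ ($h{\left(Y,f \right)} = \left(Y + Y\right) \left(f - 2\right) = 2 Y \left(-2 + f\right)$)
$46 h{\left(6,-5 \right)} \left(-20\right) = 46 \cdot 2 \cdot 6 \left(-2 - 5\right) \left(-20\right) = 46 \cdot 2 \cdot 6 \left(-7\right) \left(-20\right) = 46 \left(-84\right) \left(-20\right) = \left(-3864\right) \left(-20\right) = 77280$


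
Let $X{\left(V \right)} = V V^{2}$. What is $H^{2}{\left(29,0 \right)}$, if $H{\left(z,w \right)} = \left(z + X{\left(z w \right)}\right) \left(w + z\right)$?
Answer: $707281$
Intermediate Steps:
$X{\left(V \right)} = V^{3}$
$H{\left(z,w \right)} = \left(w + z\right) \left(z + w^{3} z^{3}\right)$ ($H{\left(z,w \right)} = \left(z + \left(z w\right)^{3}\right) \left(w + z\right) = \left(z + \left(w z\right)^{3}\right) \left(w + z\right) = \left(z + w^{3} z^{3}\right) \left(w + z\right) = \left(w + z\right) \left(z + w^{3} z^{3}\right)$)
$H^{2}{\left(29,0 \right)} = \left(29 \left(0 + 29 + 0^{3} \cdot 29^{3} + 0^{4} \cdot 29^{2}\right)\right)^{2} = \left(29 \left(0 + 29 + 0 \cdot 24389 + 0 \cdot 841\right)\right)^{2} = \left(29 \left(0 + 29 + 0 + 0\right)\right)^{2} = \left(29 \cdot 29\right)^{2} = 841^{2} = 707281$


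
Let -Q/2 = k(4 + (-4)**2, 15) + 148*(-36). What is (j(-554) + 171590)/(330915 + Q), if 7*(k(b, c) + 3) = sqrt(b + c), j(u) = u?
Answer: 408953746404/816723928483 + 342072*sqrt(35)/816723928483 ≈ 0.50073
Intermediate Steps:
k(b, c) = -3 + sqrt(b + c)/7
Q = 10662 - 2*sqrt(35)/7 (Q = -2*((-3 + sqrt((4 + (-4)**2) + 15)/7) + 148*(-36)) = -2*((-3 + sqrt((4 + 16) + 15)/7) - 5328) = -2*((-3 + sqrt(20 + 15)/7) - 5328) = -2*((-3 + sqrt(35)/7) - 5328) = -2*(-5331 + sqrt(35)/7) = 10662 - 2*sqrt(35)/7 ≈ 10660.)
(j(-554) + 171590)/(330915 + Q) = (-554 + 171590)/(330915 + (10662 - 2*sqrt(35)/7)) = 171036/(341577 - 2*sqrt(35)/7)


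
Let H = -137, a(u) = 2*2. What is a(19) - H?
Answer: 141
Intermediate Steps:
a(u) = 4
a(19) - H = 4 - 1*(-137) = 4 + 137 = 141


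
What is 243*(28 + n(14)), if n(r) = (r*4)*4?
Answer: 61236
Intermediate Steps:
n(r) = 16*r (n(r) = (4*r)*4 = 16*r)
243*(28 + n(14)) = 243*(28 + 16*14) = 243*(28 + 224) = 243*252 = 61236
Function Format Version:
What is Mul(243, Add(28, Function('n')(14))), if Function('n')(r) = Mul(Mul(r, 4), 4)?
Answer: 61236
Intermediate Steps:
Function('n')(r) = Mul(16, r) (Function('n')(r) = Mul(Mul(4, r), 4) = Mul(16, r))
Mul(243, Add(28, Function('n')(14))) = Mul(243, Add(28, Mul(16, 14))) = Mul(243, Add(28, 224)) = Mul(243, 252) = 61236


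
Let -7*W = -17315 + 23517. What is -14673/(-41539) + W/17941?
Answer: 226444739/745251199 ≈ 0.30385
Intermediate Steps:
W = -886 (W = -(-17315 + 23517)/7 = -⅐*6202 = -886)
-14673/(-41539) + W/17941 = -14673/(-41539) - 886/17941 = -14673*(-1/41539) - 886*1/17941 = 14673/41539 - 886/17941 = 226444739/745251199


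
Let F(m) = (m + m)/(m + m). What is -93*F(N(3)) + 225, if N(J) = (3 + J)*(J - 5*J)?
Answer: 132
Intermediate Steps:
N(J) = -4*J*(3 + J) (N(J) = (3 + J)*(-4*J) = -4*J*(3 + J))
F(m) = 1 (F(m) = (2*m)/((2*m)) = (2*m)*(1/(2*m)) = 1)
-93*F(N(3)) + 225 = -93*1 + 225 = -93 + 225 = 132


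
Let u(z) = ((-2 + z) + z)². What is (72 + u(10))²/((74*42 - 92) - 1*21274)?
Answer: -26136/3043 ≈ -8.5889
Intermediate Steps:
u(z) = (-2 + 2*z)²
(72 + u(10))²/((74*42 - 92) - 1*21274) = (72 + 4*(-1 + 10)²)²/((74*42 - 92) - 1*21274) = (72 + 4*9²)²/((3108 - 92) - 21274) = (72 + 4*81)²/(3016 - 21274) = (72 + 324)²/(-18258) = 396²*(-1/18258) = 156816*(-1/18258) = -26136/3043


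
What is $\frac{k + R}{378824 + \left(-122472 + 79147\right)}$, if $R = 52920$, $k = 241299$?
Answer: $\frac{98073}{111833} \approx 0.87696$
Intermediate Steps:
$\frac{k + R}{378824 + \left(-122472 + 79147\right)} = \frac{241299 + 52920}{378824 + \left(-122472 + 79147\right)} = \frac{294219}{378824 - 43325} = \frac{294219}{335499} = 294219 \cdot \frac{1}{335499} = \frac{98073}{111833}$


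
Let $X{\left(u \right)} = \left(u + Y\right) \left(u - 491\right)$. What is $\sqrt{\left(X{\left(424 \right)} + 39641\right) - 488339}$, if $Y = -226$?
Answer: $2 i \sqrt{115491} \approx 679.68 i$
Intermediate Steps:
$X{\left(u \right)} = \left(-491 + u\right) \left(-226 + u\right)$ ($X{\left(u \right)} = \left(u - 226\right) \left(u - 491\right) = \left(-226 + u\right) \left(-491 + u\right) = \left(-491 + u\right) \left(-226 + u\right)$)
$\sqrt{\left(X{\left(424 \right)} + 39641\right) - 488339} = \sqrt{\left(\left(110966 + 424^{2} - 304008\right) + 39641\right) - 488339} = \sqrt{\left(\left(110966 + 179776 - 304008\right) + 39641\right) - 488339} = \sqrt{\left(-13266 + 39641\right) - 488339} = \sqrt{26375 - 488339} = \sqrt{-461964} = 2 i \sqrt{115491}$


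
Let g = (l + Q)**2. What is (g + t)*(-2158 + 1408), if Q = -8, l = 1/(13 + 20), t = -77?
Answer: 3671000/363 ≈ 10113.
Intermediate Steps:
l = 1/33 ≈ 0.030303
g = 69169/1089 (g = (1/33 - 8)**2 = (-263/33)**2 = 69169/1089 ≈ 63.516)
(g + t)*(-2158 + 1408) = (69169/1089 - 77)*(-2158 + 1408) = -14684/1089*(-750) = 3671000/363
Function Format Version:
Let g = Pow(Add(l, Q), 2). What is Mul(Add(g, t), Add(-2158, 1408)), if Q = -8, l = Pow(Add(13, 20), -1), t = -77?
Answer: Rational(3671000, 363) ≈ 10113.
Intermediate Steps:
l = Rational(1, 33) (l = Pow(33, -1) = Rational(1, 33) ≈ 0.030303)
g = Rational(69169, 1089) (g = Pow(Add(Rational(1, 33), -8), 2) = Pow(Rational(-263, 33), 2) = Rational(69169, 1089) ≈ 63.516)
Mul(Add(g, t), Add(-2158, 1408)) = Mul(Add(Rational(69169, 1089), -77), Add(-2158, 1408)) = Mul(Rational(-14684, 1089), -750) = Rational(3671000, 363)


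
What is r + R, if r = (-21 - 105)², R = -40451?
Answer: -24575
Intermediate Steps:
r = 15876 (r = (-126)² = 15876)
r + R = 15876 - 40451 = -24575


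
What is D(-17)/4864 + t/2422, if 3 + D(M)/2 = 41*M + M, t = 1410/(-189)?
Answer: -55273601/185544576 ≈ -0.29790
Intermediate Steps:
t = -470/63 (t = 1410*(-1/189) = -470/63 ≈ -7.4603)
D(M) = -6 + 84*M (D(M) = -6 + 2*(41*M + M) = -6 + 2*(42*M) = -6 + 84*M)
D(-17)/4864 + t/2422 = (-6 + 84*(-17))/4864 - 470/63/2422 = (-6 - 1428)*(1/4864) - 470/63*1/2422 = -1434*1/4864 - 235/76293 = -717/2432 - 235/76293 = -55273601/185544576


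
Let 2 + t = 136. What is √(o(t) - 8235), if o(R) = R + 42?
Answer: I*√8059 ≈ 89.772*I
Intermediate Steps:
t = 134 (t = -2 + 136 = 134)
o(R) = 42 + R
√(o(t) - 8235) = √((42 + 134) - 8235) = √(176 - 8235) = √(-8059) = I*√8059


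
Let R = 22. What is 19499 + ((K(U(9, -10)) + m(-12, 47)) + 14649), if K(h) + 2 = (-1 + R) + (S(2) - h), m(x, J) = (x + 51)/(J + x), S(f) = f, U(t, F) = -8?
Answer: 1196234/35 ≈ 34178.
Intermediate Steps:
m(x, J) = (51 + x)/(J + x)
K(h) = 21 - h (K(h) = -2 + ((-1 + 22) + (2 - h)) = -2 + (21 + (2 - h)) = -2 + (23 - h) = 21 - h)
19499 + ((K(U(9, -10)) + m(-12, 47)) + 14649) = 19499 + (((21 - 1*(-8)) + (51 - 12)/(47 - 12)) + 14649) = 19499 + (((21 + 8) + 39/35) + 14649) = 19499 + ((29 + (1/35)*39) + 14649) = 19499 + ((29 + 39/35) + 14649) = 19499 + (1054/35 + 14649) = 19499 + 513769/35 = 1196234/35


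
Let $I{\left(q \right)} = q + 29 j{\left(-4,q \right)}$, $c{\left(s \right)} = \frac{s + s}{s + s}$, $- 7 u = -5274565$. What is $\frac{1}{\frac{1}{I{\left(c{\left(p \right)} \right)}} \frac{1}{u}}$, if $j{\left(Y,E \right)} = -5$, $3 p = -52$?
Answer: $- \frac{759537360}{7} \approx -1.0851 \cdot 10^{8}$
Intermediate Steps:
$p = - \frac{52}{3}$ ($p = \frac{1}{3} \left(-52\right) = - \frac{52}{3} \approx -17.333$)
$u = \frac{5274565}{7}$ ($u = \left(- \frac{1}{7}\right) \left(-5274565\right) = \frac{5274565}{7} \approx 7.5351 \cdot 10^{5}$)
$c{\left(s \right)} = 1$ ($c{\left(s \right)} = \frac{2 s}{2 s} = 2 s \frac{1}{2 s} = 1$)
$I{\left(q \right)} = -145 + q$ ($I{\left(q \right)} = q + 29 \left(-5\right) = q - 145 = -145 + q$)
$\frac{1}{\frac{1}{I{\left(c{\left(p \right)} \right)}} \frac{1}{u}} = \frac{1}{\frac{1}{-145 + 1} \frac{1}{\frac{5274565}{7}}} = \frac{1}{\frac{1}{-144} \cdot \frac{7}{5274565}} = \frac{1}{\left(- \frac{1}{144}\right) \frac{7}{5274565}} = \frac{1}{- \frac{7}{759537360}} = - \frac{759537360}{7}$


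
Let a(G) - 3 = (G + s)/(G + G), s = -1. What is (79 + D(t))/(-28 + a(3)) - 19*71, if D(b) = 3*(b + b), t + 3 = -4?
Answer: -2701/2 ≈ -1350.5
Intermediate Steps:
t = -7 (t = -3 - 4 = -7)
D(b) = 6*b (D(b) = 3*(2*b) = 6*b)
a(G) = 3 + (-1 + G)/(2*G) (a(G) = 3 + (G - 1)/(G + G) = 3 + (-1 + G)/((2*G)) = 3 + (-1 + G)*(1/(2*G)) = 3 + (-1 + G)/(2*G))
(79 + D(t))/(-28 + a(3)) - 19*71 = (79 + 6*(-7))/(-28 + (½)*(-1 + 7*3)/3) - 19*71 = (79 - 42)/(-28 + (½)*(⅓)*(-1 + 21)) - 1349 = 37/(-28 + (½)*(⅓)*20) - 1349 = 37/(-28 + 10/3) - 1349 = 37/(-74/3) - 1349 = 37*(-3/74) - 1349 = -3/2 - 1349 = -2701/2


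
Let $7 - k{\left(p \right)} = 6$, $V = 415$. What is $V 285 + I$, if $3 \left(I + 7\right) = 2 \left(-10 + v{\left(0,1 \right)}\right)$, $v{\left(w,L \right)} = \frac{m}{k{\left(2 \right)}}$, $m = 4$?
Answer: $118264$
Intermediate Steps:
$k{\left(p \right)} = 1$ ($k{\left(p \right)} = 7 - 6 = 1$)
$v{\left(w,L \right)} = 4$ ($v{\left(w,L \right)} = \frac{4}{1} = 4 \cdot 1 = 4$)
$I = -11$ ($I = -7 + \frac{2 \left(-10 + 4\right)}{3} = -7 + \frac{2 \left(-6\right)}{3} = -7 + \frac{1}{3} \left(-12\right) = -7 - 4 = -11$)
$V 285 + I = 415 \cdot 285 - 11 = 118275 - 11 = 118264$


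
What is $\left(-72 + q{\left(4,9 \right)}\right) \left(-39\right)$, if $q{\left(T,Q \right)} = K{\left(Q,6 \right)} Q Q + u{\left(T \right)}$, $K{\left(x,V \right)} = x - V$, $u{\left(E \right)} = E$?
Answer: $-6825$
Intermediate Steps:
$q{\left(T,Q \right)} = T + Q^{2} \left(-6 + Q\right)$ ($q{\left(T,Q \right)} = \left(Q - 6\right) Q Q + T = \left(Q - 6\right) Q^{2} + T = \left(-6 + Q\right) Q^{2} + T = Q^{2} \left(-6 + Q\right) + T = T + Q^{2} \left(-6 + Q\right)$)
$\left(-72 + q{\left(4,9 \right)}\right) \left(-39\right) = \left(-72 + \left(4 + 9^{2} \left(-6 + 9\right)\right)\right) \left(-39\right) = \left(-72 + \left(4 + 81 \cdot 3\right)\right) \left(-39\right) = \left(-72 + \left(4 + 243\right)\right) \left(-39\right) = \left(-72 + 247\right) \left(-39\right) = 175 \left(-39\right) = -6825$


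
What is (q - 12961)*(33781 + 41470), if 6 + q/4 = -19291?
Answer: -6783802399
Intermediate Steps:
q = -77188 (q = -24 + 4*(-19291) = -24 - 77164 = -77188)
(q - 12961)*(33781 + 41470) = (-77188 - 12961)*(33781 + 41470) = -90149*75251 = -6783802399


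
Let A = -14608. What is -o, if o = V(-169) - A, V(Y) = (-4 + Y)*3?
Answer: -14089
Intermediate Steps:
V(Y) = -12 + 3*Y
o = 14089 (o = (-12 + 3*(-169)) - 1*(-14608) = (-12 - 507) + 14608 = -519 + 14608 = 14089)
-o = -1*14089 = -14089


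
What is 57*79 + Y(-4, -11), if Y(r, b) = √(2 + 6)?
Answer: 4503 + 2*√2 ≈ 4505.8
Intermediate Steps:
Y(r, b) = 2*√2 (Y(r, b) = √8 = 2*√2)
57*79 + Y(-4, -11) = 57*79 + 2*√2 = 4503 + 2*√2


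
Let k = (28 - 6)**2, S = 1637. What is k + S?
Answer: 2121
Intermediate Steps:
k = 484 (k = 22**2 = 484)
k + S = 484 + 1637 = 2121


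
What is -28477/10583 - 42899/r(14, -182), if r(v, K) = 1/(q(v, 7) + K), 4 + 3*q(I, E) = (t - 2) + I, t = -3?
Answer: 245613977866/31749 ≈ 7.7361e+6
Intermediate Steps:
q(I, E) = -3 + I/3 (q(I, E) = -4/3 + ((-3 - 2) + I)/3 = -4/3 + (-5 + I)/3 = -4/3 + (-5/3 + I/3) = -3 + I/3)
r(v, K) = 1/(-3 + K + v/3) (r(v, K) = 1/((-3 + v/3) + K) = 1/(-3 + K + v/3))
-28477/10583 - 42899/r(14, -182) = -28477/10583 - 42899/(3/(-9 + 14 + 3*(-182))) = -28477*1/10583 - 42899/(3/(-9 + 14 - 546)) = -28477/10583 - 42899/(3/(-541)) = -28477/10583 - 42899/(3*(-1/541)) = -28477/10583 - 42899/(-3/541) = -28477/10583 - 42899*(-541/3) = -28477/10583 + 23208359/3 = 245613977866/31749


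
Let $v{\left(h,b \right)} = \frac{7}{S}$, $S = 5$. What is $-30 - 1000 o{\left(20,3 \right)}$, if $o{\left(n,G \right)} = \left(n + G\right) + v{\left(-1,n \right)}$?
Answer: $-24430$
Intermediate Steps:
$v{\left(h,b \right)} = \frac{7}{5}$
$o{\left(n,G \right)} = \frac{7}{5} + G + n$ ($o{\left(n,G \right)} = \left(n + G\right) + \frac{7}{5} = \left(G + n\right) + \frac{7}{5} = \frac{7}{5} + G + n$)
$-30 - 1000 o{\left(20,3 \right)} = -30 - 1000 \left(\frac{7}{5} + 3 + 20\right) = -30 - 24400 = -24430$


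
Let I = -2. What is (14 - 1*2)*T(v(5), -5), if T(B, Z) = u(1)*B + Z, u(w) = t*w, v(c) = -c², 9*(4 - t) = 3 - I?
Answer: -3280/3 ≈ -1093.3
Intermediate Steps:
t = 31/9 (t = 4 - (3 - 1*(-2))/9 = 4 - (3 + 2)/9 = 4 - ⅑*5 = 4 - 5/9 = 31/9 ≈ 3.4444)
u(w) = 31*w/9
T(B, Z) = Z + 31*B/9 (T(B, Z) = ((31/9)*1)*B + Z = 31*B/9 + Z = Z + 31*B/9)
(14 - 1*2)*T(v(5), -5) = (14 - 1*2)*(-5 + 31*(-1*5²)/9) = (14 - 2)*(-5 + 31*(-1*25)/9) = 12*(-5 + (31/9)*(-25)) = 12*(-5 - 775/9) = 12*(-820/9) = -3280/3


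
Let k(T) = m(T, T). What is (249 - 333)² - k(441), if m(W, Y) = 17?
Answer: 7039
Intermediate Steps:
k(T) = 17
(249 - 333)² - k(441) = (249 - 333)² - 1*17 = (-84)² - 17 = 7056 - 17 = 7039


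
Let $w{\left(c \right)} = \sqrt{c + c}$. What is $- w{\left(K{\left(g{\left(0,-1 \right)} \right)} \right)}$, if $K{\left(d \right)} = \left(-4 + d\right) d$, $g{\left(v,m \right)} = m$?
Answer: $- \sqrt{10} \approx -3.1623$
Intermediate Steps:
$K{\left(d \right)} = d \left(-4 + d\right)$
$w{\left(c \right)} = \sqrt{2} \sqrt{c}$ ($w{\left(c \right)} = \sqrt{2 c} = \sqrt{2} \sqrt{c}$)
$- w{\left(K{\left(g{\left(0,-1 \right)} \right)} \right)} = - \sqrt{2} \sqrt{- (-4 - 1)} = - \sqrt{2} \sqrt{\left(-1\right) \left(-5\right)} = - \sqrt{2} \sqrt{5} = - \sqrt{10}$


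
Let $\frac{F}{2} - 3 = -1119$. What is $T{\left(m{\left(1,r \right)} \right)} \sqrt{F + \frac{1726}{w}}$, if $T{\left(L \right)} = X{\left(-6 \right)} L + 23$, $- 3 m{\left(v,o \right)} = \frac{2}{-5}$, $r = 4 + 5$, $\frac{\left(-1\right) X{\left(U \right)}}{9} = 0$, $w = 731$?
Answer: $\frac{23 i \sqrt{1191432046}}{731} \approx 1086.0 i$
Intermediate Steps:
$F = -2232$ ($F = 6 + 2 \left(-1119\right) = 6 - 2238 = -2232$)
$X{\left(U \right)} = 0$ ($X{\left(U \right)} = \left(-9\right) 0 = 0$)
$r = 9$
$m{\left(v,o \right)} = \frac{2}{15}$ ($m{\left(v,o \right)} = - \frac{2 \frac{1}{-5}}{3} = - \frac{2 \left(- \frac{1}{5}\right)}{3} = \left(- \frac{1}{3}\right) \left(- \frac{2}{5}\right) = \frac{2}{15}$)
$T{\left(L \right)} = 23$ ($T{\left(L \right)} = 0 L + 23 = 0 + 23 = 23$)
$T{\left(m{\left(1,r \right)} \right)} \sqrt{F + \frac{1726}{w}} = 23 \sqrt{-2232 + \frac{1726}{731}} = 23 \sqrt{- \frac{1629866}{731}} = 23 \frac{i \sqrt{1191432046}}{731} = \frac{23 i \sqrt{1191432046}}{731}$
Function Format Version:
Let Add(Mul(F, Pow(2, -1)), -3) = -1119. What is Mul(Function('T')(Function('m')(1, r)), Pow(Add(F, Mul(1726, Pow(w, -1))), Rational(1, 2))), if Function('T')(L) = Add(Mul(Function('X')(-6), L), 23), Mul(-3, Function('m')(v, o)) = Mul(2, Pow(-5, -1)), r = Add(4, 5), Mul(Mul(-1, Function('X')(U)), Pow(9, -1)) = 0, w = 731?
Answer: Mul(Rational(23, 731), I, Pow(1191432046, Rational(1, 2))) ≈ Mul(1086.0, I)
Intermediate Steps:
F = -2232 (F = Add(6, Mul(2, -1119)) = Add(6, -2238) = -2232)
Function('X')(U) = 0 (Function('X')(U) = Mul(-9, 0) = 0)
r = 9
Function('m')(v, o) = Rational(2, 15) (Function('m')(v, o) = Mul(Rational(-1, 3), Mul(2, Pow(-5, -1))) = Mul(Rational(-1, 3), Mul(2, Rational(-1, 5))) = Mul(Rational(-1, 3), Rational(-2, 5)) = Rational(2, 15))
Function('T')(L) = 23 (Function('T')(L) = Add(Mul(0, L), 23) = Add(0, 23) = 23)
Mul(Function('T')(Function('m')(1, r)), Pow(Add(F, Mul(1726, Pow(w, -1))), Rational(1, 2))) = Mul(23, Pow(Add(-2232, Mul(1726, Pow(731, -1))), Rational(1, 2))) = Mul(23, Pow(Add(-2232, Mul(1726, Rational(1, 731))), Rational(1, 2))) = Mul(23, Pow(Add(-2232, Rational(1726, 731)), Rational(1, 2))) = Mul(23, Pow(Rational(-1629866, 731), Rational(1, 2))) = Mul(23, Mul(Rational(1, 731), I, Pow(1191432046, Rational(1, 2)))) = Mul(Rational(23, 731), I, Pow(1191432046, Rational(1, 2)))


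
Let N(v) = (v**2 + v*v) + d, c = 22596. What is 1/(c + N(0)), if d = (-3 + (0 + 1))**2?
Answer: 1/22600 ≈ 4.4248e-5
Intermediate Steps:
d = 4 (d = (-3 + 1)**2 = (-2)**2 = 4)
N(v) = 4 + 2*v**2 (N(v) = (v**2 + v*v) + 4 = (v**2 + v**2) + 4 = 2*v**2 + 4 = 4 + 2*v**2)
1/(c + N(0)) = 1/(22596 + (4 + 2*0**2)) = 1/(22596 + (4 + 2*0)) = 1/(22596 + (4 + 0)) = 1/(22596 + 4) = 1/22600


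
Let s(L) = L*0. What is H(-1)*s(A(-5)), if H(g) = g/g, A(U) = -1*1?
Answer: 0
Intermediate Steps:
A(U) = -1
s(L) = 0
H(g) = 1
H(-1)*s(A(-5)) = 1*0 = 0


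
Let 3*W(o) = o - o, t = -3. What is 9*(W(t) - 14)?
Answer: -126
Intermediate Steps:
W(o) = 0 (W(o) = (o - o)/3 = (⅓)*0 = 0)
9*(W(t) - 14) = 9*(0 - 14) = 9*(-14) = -126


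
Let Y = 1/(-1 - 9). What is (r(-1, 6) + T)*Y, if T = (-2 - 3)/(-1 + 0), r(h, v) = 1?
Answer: -⅗ ≈ -0.60000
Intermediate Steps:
T = 5 (T = -5/(-1) = -5*(-1) = 5)
Y = -⅒ (Y = 1/(-10) = -⅒ ≈ -0.10000)
(r(-1, 6) + T)*Y = (1 + 5)*(-⅒) = 6*(-⅒) = -⅗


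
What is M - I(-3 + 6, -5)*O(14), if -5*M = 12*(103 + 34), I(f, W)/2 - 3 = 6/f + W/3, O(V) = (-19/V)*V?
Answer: -3032/15 ≈ -202.13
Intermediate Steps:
O(V) = -19
I(f, W) = 6 + 12/f + 2*W/3 (I(f, W) = 6 + 2*(6/f + W/3) = 6 + (12/f + 2*W/3) = 6 + 12/f + 2*W/3)
M = -1644/5 (M = -12*(103 + 34)/5 = -12*137/5 = -⅕*1644 = -1644/5 ≈ -328.80)
M - I(-3 + 6, -5)*O(14) = -1644/5 - (6 + 12/(-3 + 6) + (⅔)*(-5))*(-19) = -1644/5 - (6 + 12/3 - 10/3)*(-19) = -1644/5 - (6 + 12*(⅓) - 10/3)*(-19) = -1644/5 - (6 + 4 - 10/3)*(-19) = -1644/5 - 20*(-19)/3 = -1644/5 - 1*(-380/3) = -1644/5 + 380/3 = -3032/15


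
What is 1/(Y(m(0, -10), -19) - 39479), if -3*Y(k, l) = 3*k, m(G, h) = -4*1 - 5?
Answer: -1/39470 ≈ -2.5336e-5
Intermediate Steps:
m(G, h) = -9 (m(G, h) = -4 - 5 = -9)
Y(k, l) = -k
1/(Y(m(0, -10), -19) - 39479) = 1/(-1*(-9) - 39479) = 1/(9 - 39479) = 1/(-39470) = -1/39470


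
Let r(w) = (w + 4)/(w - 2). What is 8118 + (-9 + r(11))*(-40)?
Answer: 25234/3 ≈ 8411.3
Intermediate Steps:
r(w) = (4 + w)/(-2 + w)
8118 + (-9 + r(11))*(-40) = 8118 + (-9 + (4 + 11)/(-2 + 11))*(-40) = 8118 + (-9 + 15/9)*(-40) = 8118 + (-9 + (1/9)*15)*(-40) = 8118 + (-9 + 5/3)*(-40) = 8118 - 22/3*(-40) = 8118 + 880/3 = 25234/3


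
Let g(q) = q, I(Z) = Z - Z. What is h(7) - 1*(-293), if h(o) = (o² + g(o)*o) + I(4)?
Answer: 391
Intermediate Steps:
I(Z) = 0
h(o) = 2*o² (h(o) = (o² + o*o) + 0 = (o² + o²) + 0 = 2*o² + 0 = 2*o²)
h(7) - 1*(-293) = 2*7² - 1*(-293) = 2*49 + 293 = 98 + 293 = 391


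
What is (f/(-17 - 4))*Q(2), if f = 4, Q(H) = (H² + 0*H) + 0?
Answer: -16/21 ≈ -0.76190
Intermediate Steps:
Q(H) = H² (Q(H) = (H² + 0) + 0 = H² + 0 = H²)
(f/(-17 - 4))*Q(2) = (4/(-17 - 4))*2² = (4/(-21))*4 = -1/21*4*4 = -4/21*4 = -16/21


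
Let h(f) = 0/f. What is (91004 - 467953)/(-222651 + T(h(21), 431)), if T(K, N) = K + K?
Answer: 376949/222651 ≈ 1.6930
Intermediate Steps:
h(f) = 0
T(K, N) = 2*K
(91004 - 467953)/(-222651 + T(h(21), 431)) = (91004 - 467953)/(-222651 + 2*0) = -376949/(-222651 + 0) = -376949/(-222651) = -376949*(-1/222651) = 376949/222651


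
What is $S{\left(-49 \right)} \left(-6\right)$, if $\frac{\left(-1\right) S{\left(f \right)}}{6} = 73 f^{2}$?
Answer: $6309828$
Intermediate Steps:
$S{\left(f \right)} = - 438 f^{2}$ ($S{\left(f \right)} = - 6 \cdot 73 f^{2} = - 438 f^{2}$)
$S{\left(-49 \right)} \left(-6\right) = - 438 \left(-49\right)^{2} \left(-6\right) = \left(-438\right) 2401 \left(-6\right) = \left(-1051638\right) \left(-6\right) = 6309828$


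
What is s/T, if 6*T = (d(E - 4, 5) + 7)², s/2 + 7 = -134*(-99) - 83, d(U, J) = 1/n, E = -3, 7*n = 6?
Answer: 5692032/2401 ≈ 2370.7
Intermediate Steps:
n = 6/7 (n = (⅐)*6 = 6/7 ≈ 0.85714)
d(U, J) = 7/6 (d(U, J) = 1/(6/7) = 7/6)
s = 26352 (s = -14 + 2*(-134*(-99) - 83) = -14 + 2*(13266 - 83) = -14 + 2*13183 = -14 + 26366 = 26352)
T = 2401/216 (T = (7/6 + 7)²/6 = (49/6)²/6 = (⅙)*(2401/36) = 2401/216 ≈ 11.116)
s/T = 26352/(2401/216) = 26352*(216/2401) = 5692032/2401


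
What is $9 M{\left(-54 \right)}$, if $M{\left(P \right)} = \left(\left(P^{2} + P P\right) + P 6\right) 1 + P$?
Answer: $49086$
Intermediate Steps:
$M{\left(P \right)} = 2 P^{2} + 7 P$ ($M{\left(P \right)} = \left(\left(P^{2} + P^{2}\right) + 6 P\right) 1 + P = \left(2 P^{2} + 6 P\right) 1 + P = \left(2 P^{2} + 6 P\right) + P = 2 P^{2} + 7 P$)
$9 M{\left(-54 \right)} = 9 \left(- 54 \left(7 + 2 \left(-54\right)\right)\right) = 9 \left(- 54 \left(7 - 108\right)\right) = 9 \left(\left(-54\right) \left(-101\right)\right) = 9 \cdot 5454 = 49086$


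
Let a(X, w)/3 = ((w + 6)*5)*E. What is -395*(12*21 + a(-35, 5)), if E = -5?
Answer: 226335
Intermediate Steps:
a(X, w) = -450 - 75*w (a(X, w) = 3*(((w + 6)*5)*(-5)) = 3*(((6 + w)*5)*(-5)) = 3*((30 + 5*w)*(-5)) = 3*(-150 - 25*w) = -450 - 75*w)
-395*(12*21 + a(-35, 5)) = -395*(12*21 + (-450 - 75*5)) = -395*(252 + (-450 - 375)) = -395*(252 - 825) = -395*(-573) = 226335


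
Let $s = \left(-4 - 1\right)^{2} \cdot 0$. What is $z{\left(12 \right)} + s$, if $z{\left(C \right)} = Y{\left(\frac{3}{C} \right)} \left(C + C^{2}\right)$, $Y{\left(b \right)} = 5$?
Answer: $780$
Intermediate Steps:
$z{\left(C \right)} = 5 C + 5 C^{2}$ ($z{\left(C \right)} = 5 \left(C + C^{2}\right) = 5 C + 5 C^{2}$)
$s = 0$ ($s = \left(-5\right)^{2} \cdot 0 = 25 \cdot 0 = 0$)
$z{\left(12 \right)} + s = 5 \cdot 12 \left(1 + 12\right) + 0 = 5 \cdot 12 \cdot 13 + 0 = 780 + 0 = 780$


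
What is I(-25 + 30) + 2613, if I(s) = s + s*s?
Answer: 2643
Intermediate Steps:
I(s) = s + s²
I(-25 + 30) + 2613 = (-25 + 30)*(1 + (-25 + 30)) + 2613 = 5*(1 + 5) + 2613 = 5*6 + 2613 = 30 + 2613 = 2643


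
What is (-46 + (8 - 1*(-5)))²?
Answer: 1089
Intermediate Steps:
(-46 + (8 - 1*(-5)))² = (-46 + (8 + 5))² = (-46 + 13)² = (-33)² = 1089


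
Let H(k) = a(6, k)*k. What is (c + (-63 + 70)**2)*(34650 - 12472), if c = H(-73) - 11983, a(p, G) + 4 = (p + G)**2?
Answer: -7525860342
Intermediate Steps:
a(p, G) = -4 + (G + p)**2 (a(p, G) = -4 + (p + G)**2 = -4 + (G + p)**2)
H(k) = k*(-4 + (6 + k)**2) (H(k) = (-4 + (k + 6)**2)*k = (-4 + (6 + k)**2)*k = k*(-4 + (6 + k)**2))
c = -339388 (c = -73*(-4 + (6 - 73)**2) - 11983 = -73*(-4 + (-67)**2) - 11983 = -73*(-4 + 4489) - 11983 = -73*4485 - 11983 = -327405 - 11983 = -339388)
(c + (-63 + 70)**2)*(34650 - 12472) = (-339388 + (-63 + 70)**2)*(34650 - 12472) = (-339388 + 7**2)*22178 = (-339388 + 49)*22178 = -339339*22178 = -7525860342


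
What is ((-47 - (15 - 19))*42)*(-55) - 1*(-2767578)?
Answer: 2866908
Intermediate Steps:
((-47 - (15 - 19))*42)*(-55) - 1*(-2767578) = ((-47 - 1*(-4))*42)*(-55) + 2767578 = ((-47 + 4)*42)*(-55) + 2767578 = -43*42*(-55) + 2767578 = -1806*(-55) + 2767578 = 99330 + 2767578 = 2866908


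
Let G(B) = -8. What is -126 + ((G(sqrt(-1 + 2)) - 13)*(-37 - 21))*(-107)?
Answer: -130452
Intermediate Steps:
-126 + ((G(sqrt(-1 + 2)) - 13)*(-37 - 21))*(-107) = -126 + ((-8 - 13)*(-37 - 21))*(-107) = -126 - 21*(-58)*(-107) = -126 + 1218*(-107) = -126 - 130326 = -130452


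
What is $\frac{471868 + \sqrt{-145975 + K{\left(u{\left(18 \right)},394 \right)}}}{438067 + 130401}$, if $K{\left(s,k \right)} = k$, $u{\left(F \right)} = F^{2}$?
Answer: $\frac{5129}{6179} + \frac{i \sqrt{145581}}{568468} \approx 0.83007 + 0.00067119 i$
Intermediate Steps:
$\frac{471868 + \sqrt{-145975 + K{\left(u{\left(18 \right)},394 \right)}}}{438067 + 130401} = \frac{471868 + \sqrt{-145975 + 394}}{438067 + 130401} = \frac{471868 + \sqrt{-145581}}{568468} = \left(471868 + i \sqrt{145581}\right) \frac{1}{568468} = \frac{5129}{6179} + \frac{i \sqrt{145581}}{568468}$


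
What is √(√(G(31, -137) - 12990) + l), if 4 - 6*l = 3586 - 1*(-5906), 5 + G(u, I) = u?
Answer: √(-14232 + 18*I*√3241)/3 ≈ 1.4307 + 39.792*I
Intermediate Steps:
G(u, I) = -5 + u
l = -4744/3 (l = ⅔ - (3586 - 1*(-5906))/6 = ⅔ - (3586 + 5906)/6 = ⅔ - ⅙*9492 = ⅔ - 1582 = -4744/3 ≈ -1581.3)
√(√(G(31, -137) - 12990) + l) = √(√((-5 + 31) - 12990) - 4744/3) = √(√(26 - 12990) - 4744/3) = √(√(-12964) - 4744/3) = √(2*I*√3241 - 4744/3) = √(-4744/3 + 2*I*√3241)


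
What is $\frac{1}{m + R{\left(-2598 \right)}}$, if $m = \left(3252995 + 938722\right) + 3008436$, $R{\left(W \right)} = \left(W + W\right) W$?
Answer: $\frac{1}{20699361} \approx 4.8311 \cdot 10^{-8}$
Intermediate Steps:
$R{\left(W \right)} = 2 W^{2}$ ($R{\left(W \right)} = 2 W W = 2 W^{2}$)
$m = 7200153$ ($m = 4191717 + 3008436 = 7200153$)
$\frac{1}{m + R{\left(-2598 \right)}} = \frac{1}{7200153 + 2 \left(-2598\right)^{2}} = \frac{1}{7200153 + 2 \cdot 6749604} = \frac{1}{7200153 + 13499208} = \frac{1}{20699361}$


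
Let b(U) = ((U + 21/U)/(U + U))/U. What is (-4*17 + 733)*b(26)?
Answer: 463505/35152 ≈ 13.186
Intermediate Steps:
b(U) = (U + 21/U)/(2*U²) (b(U) = ((U + 21/U)/((2*U)))/U = ((U + 21/U)*(1/(2*U)))/U = ((U + 21/U)/(2*U))/U = (U + 21/U)/(2*U²))
(-4*17 + 733)*b(26) = (-4*17 + 733)*((½)*(21 + 26²)/26³) = (-68 + 733)*((½)*(1/17576)*(21 + 676)) = 665*((½)*(1/17576)*697) = 665*(697/35152) = 463505/35152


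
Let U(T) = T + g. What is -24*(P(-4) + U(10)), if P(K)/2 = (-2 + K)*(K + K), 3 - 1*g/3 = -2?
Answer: -2904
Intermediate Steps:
g = 15 (g = 9 - 3*(-2) = 9 + 6 = 15)
P(K) = 4*K*(-2 + K) (P(K) = 2*((-2 + K)*(K + K)) = 2*((-2 + K)*(2*K)) = 2*(2*K*(-2 + K)) = 4*K*(-2 + K))
U(T) = 15 + T (U(T) = T + 15 = 15 + T)
-24*(P(-4) + U(10)) = -24*(4*(-4)*(-2 - 4) + (15 + 10)) = -24*(4*(-4)*(-6) + 25) = -24*(96 + 25) = -24*121 = -2904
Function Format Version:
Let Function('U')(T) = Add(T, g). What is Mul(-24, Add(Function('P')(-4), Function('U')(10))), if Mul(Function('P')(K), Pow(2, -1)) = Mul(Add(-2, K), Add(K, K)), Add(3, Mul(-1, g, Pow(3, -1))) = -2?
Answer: -2904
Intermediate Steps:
g = 15 (g = Add(9, Mul(-3, -2)) = Add(9, 6) = 15)
Function('P')(K) = Mul(4, K, Add(-2, K)) (Function('P')(K) = Mul(2, Mul(Add(-2, K), Add(K, K))) = Mul(2, Mul(Add(-2, K), Mul(2, K))) = Mul(2, Mul(2, K, Add(-2, K))) = Mul(4, K, Add(-2, K)))
Function('U')(T) = Add(15, T) (Function('U')(T) = Add(T, 15) = Add(15, T))
Mul(-24, Add(Function('P')(-4), Function('U')(10))) = Mul(-24, Add(Mul(4, -4, Add(-2, -4)), Add(15, 10))) = Mul(-24, Add(Mul(4, -4, -6), 25)) = Mul(-24, Add(96, 25)) = Mul(-24, 121) = -2904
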